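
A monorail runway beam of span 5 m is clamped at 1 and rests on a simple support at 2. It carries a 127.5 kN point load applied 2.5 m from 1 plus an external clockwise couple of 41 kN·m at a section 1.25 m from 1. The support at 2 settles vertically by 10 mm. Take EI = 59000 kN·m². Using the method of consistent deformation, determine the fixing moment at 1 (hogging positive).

Remove the prop at 2; the released (primary) structure is a cantilever built in at 1.
Primary-structure tip deflection at 2 by superposition:
  point load 127.5 at a = 2.5: Pa²(3L − a)/(6EI) = 1660/EI
  clockwise couple 41 at a = 1.25: M₀a(2L − a)/(2EI) = 224.2/EI
  δ_0 = 1884/EI
Flexibility coefficient — unit upward force at 2: δ_{22} = L³/(3EI) = 41.67/EI.
With EI = 59000 kN·m²: δ_0 = 0.031939 m and δ_{22} = 0.000706 m/kN.
Compatibility — the beam at 2 must follow the support down by 0.01 m: δ_0 − R_2·δ_{22} = 0.01, so R_2 = (0.031939 − 0.01)/0.000706 = 31.06 kN.
Moment equilibrium about 1: M_1 = Σ(load moments about 1) − R_2·L = 359.8 − 31.06×5 = 204.4 kN·m.

M_1 = 204.4 kN·m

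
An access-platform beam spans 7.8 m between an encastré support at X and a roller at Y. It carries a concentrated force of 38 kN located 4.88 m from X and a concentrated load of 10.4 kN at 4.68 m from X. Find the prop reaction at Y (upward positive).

Release the roller at Y. Primary structure: cantilever fixed at X.
Deflection at Y on the released cantilever, summing each load's contribution:
  point load 38 at a = 4.88: Pa²(3L − a)/(6EI) = 2793/EI
  point load 10.4 at a = 4.68: Pa²(3L − a)/(6EI) = 710.7/EI
  δ_0 = 3504/EI
Tip deflection under a unit load at Y: L³/(3EI) = 158.2/EI.
Compatibility at Y: δ_0 − R_Y·δ_{YY} = 0, so R_Y = 3504/158.2 = 22.15 kN.

R_Y = 22.15 kN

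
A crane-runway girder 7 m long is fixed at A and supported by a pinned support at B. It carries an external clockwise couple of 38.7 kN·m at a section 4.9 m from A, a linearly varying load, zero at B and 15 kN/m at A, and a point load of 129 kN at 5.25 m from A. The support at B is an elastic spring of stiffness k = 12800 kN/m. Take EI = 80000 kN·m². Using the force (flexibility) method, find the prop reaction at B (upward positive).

R_B = 94.51 kN

Take the reaction at B as the redundant and release it; the primary structure is a cantilever fixed at A.
Primary-structure tip deflection at B by superposition:
  clockwise couple 38.7 at a = 4.9: M₀a(2L − a)/(2EI) = 862.8/EI
  triangular load, peak 15 at the fixed end: w₀L⁴/(30EI) = 1200/EI
  point load 129 at a = 5.25: Pa²(3L − a)/(6EI) = 9333/EI
  δ_0 = 11397/EI
Tip deflection under a unit load at B: L³/(3EI) = 114.3/EI.
With EI = 80000 kN·m²: δ_0 = 0.14246 m and δ_{BB} = 0.001429 m/kN.
Compatibility — the spring shortens by R_B/k under the reaction it provides: δ_0 − R_B·δ_{BB} = R_B/k. With 1/k = 0.000078 m/kN, R_B = δ_0 / (δ_{BB} + 1/k) = 0.14246 / (0.001429 + 0.000078) = 94.51 kN.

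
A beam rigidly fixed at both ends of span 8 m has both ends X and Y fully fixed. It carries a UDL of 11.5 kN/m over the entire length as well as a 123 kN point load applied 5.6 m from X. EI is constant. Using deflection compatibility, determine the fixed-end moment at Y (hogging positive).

Release both end moments; the primary structure is a simply-supported span XY with redundants M_X and M_Y.
End rotations of the released simple span under the applied load (×1/EI):
  at X: UDL 11.5: wL³/(24EI) = 245.3/EI
  at Y: UDL 11.5: wL³/(24EI) = 245.3/EI
  at X: point load 123 at a = 5.6: Pab(L + b)/(6LEI) = 358.2/EI
  at Y: point load 123 at a = 5.6: Pab(L + a)/(6LEI) = 468.4/EI
  θ_X0 = 603.5/EI,  θ_Y0 = 713.7/EI
Flexibility coefficients: a unit moment at one end gives L/(3EI) there and L/(6EI) at the far end, so f₁₁ = f₂₂ = 2.667/EI and f₁₂ = f₂₁ = 1.333/EI.
Compatibility — zero rotation at each built-in end:
  2.667 M_X + 1.333 M_Y = 603.5
  1.333 M_X + 2.667 M_Y = 713.7
Solving the pair gives M_X = 123.3 kN·m and M_Y = 206 kN·m (hogging).

M_Y = 206 kN·m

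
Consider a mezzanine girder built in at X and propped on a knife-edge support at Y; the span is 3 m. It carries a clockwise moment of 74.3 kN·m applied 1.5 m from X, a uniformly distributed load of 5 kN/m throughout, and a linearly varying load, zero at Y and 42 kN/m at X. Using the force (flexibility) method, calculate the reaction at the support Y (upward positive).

R_Y = 46.09 kN

Take the reaction at Y as the redundant and release it; the primary structure is a cantilever fixed at X.
Free-end deflection of the primary structure under the applied loading (downward +):
  clockwise couple 74.3 at a = 1.5: M₀a(2L − a)/(2EI) = 250.8/EI
  UDL 5: wL⁴/(8EI) = 50.62/EI
  triangular load, peak 42 at the fixed end: w₀L⁴/(30EI) = 113.4/EI
  δ_0 = 414.8/EI
Tip deflection under a unit load at Y: L³/(3EI) = 9/EI.
The prop prevents deflection at Y: R_Y = δ_0/δ_{YY} = 414.8/9 = 46.09 kN.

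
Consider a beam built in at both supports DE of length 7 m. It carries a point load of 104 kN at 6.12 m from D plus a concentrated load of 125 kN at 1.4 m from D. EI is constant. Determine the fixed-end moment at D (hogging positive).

Take the two fixed-end moments M_D, M_E as redundants; the released structure is the simple span DE.
End rotations of the released simple span under the applied load (×1/EI):
  at D: point load 104 at a = 6.12: Pab(L + b)/(6LEI) = 105.1/EI
  at E: point load 104 at a = 6.12: Pab(L + a)/(6LEI) = 175/EI
  at D: point load 125 at a = 1.4: Pab(L + b)/(6LEI) = 294/EI
  at E: point load 125 at a = 1.4: Pab(L + a)/(6LEI) = 196/EI
  θ_D0 = 399.1/EI,  θ_E0 = 371/EI
Flexibility coefficients: a unit moment at one end gives L/(3EI) there and L/(6EI) at the far end, so f₁₁ = f₂₂ = 2.333/EI and f₁₂ = f₂₁ = 1.167/EI.
Compatibility — zero rotation at each built-in end:
  2.333 M_D + 1.167 M_E = 399.1
  1.167 M_D + 2.333 M_E = 371
Solving the pair gives M_D = 122.1 kN·m and M_E = 97.96 kN·m (hogging).

M_D = 122.1 kN·m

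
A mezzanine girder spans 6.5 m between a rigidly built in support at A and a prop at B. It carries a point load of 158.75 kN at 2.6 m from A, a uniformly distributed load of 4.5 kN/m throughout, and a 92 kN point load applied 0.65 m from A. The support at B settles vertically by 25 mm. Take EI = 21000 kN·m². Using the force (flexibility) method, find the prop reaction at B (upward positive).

Choose R_B as the redundant. The primary structure is the cantilever fixed at A.
Downward deflection at the released point B due to the loads:
  point load 158.75 at a = 2.6: Pa²(3L − a)/(6EI) = 3023/EI
  UDL 4.5: wL⁴/(8EI) = 1004/EI
  point load 92 at a = 0.65: Pa²(3L − a)/(6EI) = 122.1/EI
  δ_0 = 4149/EI
Flexibility coefficient — unit upward force at B: δ_{BB} = L³/(3EI) = 91.54/EI.
With EI = 21000 kN·m²: δ_0 = 0.19757 m and δ_{BB} = 0.004359 m/kN.
Compatibility — the beam at B must follow the support down by 0.025 m: δ_0 − R_B·δ_{BB} = 0.025, so R_B = (0.19757 − 0.025)/0.004359 = 39.59 kN.

R_B = 39.59 kN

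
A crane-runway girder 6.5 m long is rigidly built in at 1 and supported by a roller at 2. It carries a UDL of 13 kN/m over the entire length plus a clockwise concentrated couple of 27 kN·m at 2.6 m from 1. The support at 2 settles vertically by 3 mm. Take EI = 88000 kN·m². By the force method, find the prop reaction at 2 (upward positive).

R_2 = 32.79 kN

Release the roller at 2. Primary structure: cantilever fixed at 1.
Downward deflection at the released point 2 due to the loads:
  UDL 13: wL⁴/(8EI) = 2901/EI
  clockwise couple 27 at a = 2.6: M₀a(2L − a)/(2EI) = 365/EI
  δ_0 = 3266/EI
Flexibility coefficient — unit upward force at 2: δ_{22} = L³/(3EI) = 91.54/EI.
With EI = 88000 kN·m²: δ_0 = 0.037111 m and δ_{22} = 0.00104 m/kN.
Compatibility — the beam at 2 must follow the support down by 0.003 m: δ_0 − R_2·δ_{22} = 0.003, so R_2 = (0.037111 − 0.003)/0.00104 = 32.79 kN.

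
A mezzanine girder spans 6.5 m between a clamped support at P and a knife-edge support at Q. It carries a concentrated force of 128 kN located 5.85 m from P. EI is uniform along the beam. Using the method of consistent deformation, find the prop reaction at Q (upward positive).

Release the roller at Q. Primary structure: cantilever fixed at P.
Downward deflection at the released point Q due to the loads:
  point load 128 at a = 5.85: Pa²(3L − a)/(6EI) = 9966/EI
Flexibility coefficient — unit upward force at Q: δ_{QQ} = L³/(3EI) = 91.54/EI.
The prop prevents deflection at Q: R_Q = δ_0/δ_{QQ} = 9966/91.54 = 108.9 kN.

R_Q = 108.9 kN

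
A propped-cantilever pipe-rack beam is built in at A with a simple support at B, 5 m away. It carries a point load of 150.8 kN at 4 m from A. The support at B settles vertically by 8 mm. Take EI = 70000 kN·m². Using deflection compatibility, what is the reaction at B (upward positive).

Remove the prop at B; the released (primary) structure is a cantilever built in at A.
Deflection at B on the released cantilever, summing each load's contribution:
  point load 150.8 at a = 4: Pa²(3L − a)/(6EI) = 4423/EI
Tip deflection under a unit load at B: L³/(3EI) = 41.67/EI.
With EI = 70000 kN·m²: δ_0 = 0.063192 m and δ_{BB} = 0.000595 m/kN.
Compatibility — the beam at B must follow the support down by 0.008 m: δ_0 − R_B·δ_{BB} = 0.008, so R_B = (0.063192 − 0.008)/0.000595 = 92.72 kN.

R_B = 92.72 kN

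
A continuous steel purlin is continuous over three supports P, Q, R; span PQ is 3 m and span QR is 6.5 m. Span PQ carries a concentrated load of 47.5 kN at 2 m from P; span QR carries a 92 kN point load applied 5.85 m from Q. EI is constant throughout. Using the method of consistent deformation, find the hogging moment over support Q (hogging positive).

M_Q = 28.59 kN·m

Insert a hinge at Q; M_Q is the redundant, and each span becomes simply supported.
End slopes at the hinge Q, treating each span as simply supported:
  span PQ: point load 47.5 at a = 2: Pab(L + a)/(6LEI) = 26.39/EI
  span QR: point load 92 at a = 5.85: Pab(L + b)/(6LEI) = 64.14/EI
  relative rotation θ_0 = (26.39 + 64.14)/EI = 90.52/EI
A unit hogging moment at Q produces rotation L₁/(3EI) + L₂/(3EI) = 3.167/EI.
Compatibility: M_Q·(L₁+L₂)/(3EI) = θ_0, giving M_Q = 28.59 kN·m (hogging).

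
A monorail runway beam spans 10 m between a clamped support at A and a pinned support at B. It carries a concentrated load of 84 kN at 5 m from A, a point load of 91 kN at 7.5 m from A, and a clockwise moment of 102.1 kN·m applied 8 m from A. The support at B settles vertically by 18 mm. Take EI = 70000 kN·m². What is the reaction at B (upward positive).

R_B = 94.76 kN

Take the reaction at B as the redundant and release it; the primary structure is a cantilever fixed at A.
Downward deflection at the released point B due to the loads:
  point load 84 at a = 5: Pa²(3L − a)/(6EI) = 8750/EI
  point load 91 at a = 7.5: Pa²(3L − a)/(6EI) = 19195/EI
  clockwise couple 102.1 at a = 8: M₀a(2L − a)/(2EI) = 4901/EI
  δ_0 = 32846/EI
Tip deflection under a unit load at B: L³/(3EI) = 333.3/EI.
With EI = 70000 kN·m²: δ_0 = 0.46923 m and δ_{BB} = 0.004762 m/kN.
Compatibility — the beam at B must follow the support down by 0.018 m: δ_0 − R_B·δ_{BB} = 0.018, so R_B = (0.46923 − 0.018)/0.004762 = 94.76 kN.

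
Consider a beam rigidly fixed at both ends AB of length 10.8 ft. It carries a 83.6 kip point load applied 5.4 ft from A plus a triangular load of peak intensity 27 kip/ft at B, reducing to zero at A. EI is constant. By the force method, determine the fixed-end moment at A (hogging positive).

M_A = 217.8 kip·ft

Release both end moments; the primary structure is a simply-supported span AB with redundants M_A and M_B.
On the primary (simply-supported) span, the end slopes from the loading are:
  at A: point load 83.6 at a = 5.4: Pab(L + b)/(6LEI) = 609.4/EI
  at B: point load 83.6 at a = 5.4: Pab(L + a)/(6LEI) = 609.4/EI
  at A: triangular load, peak 27: 7w₀L³/(360EI) = 661.3/EI
  at B: triangular load, peak 27: w₀L³/(45EI) = 755.8/EI
  θ_A0 = 1271/EI,  θ_B0 = 1365/EI
Flexibility coefficients: a unit moment at one end gives L/(3EI) there and L/(6EI) at the far end, so f₁₁ = f₂₂ = 3.6/EI and f₁₂ = f₂₁ = 1.8/EI.
Compatibility — zero rotation at each built-in end:
  3.6 M_A + 1.8 M_B = 1271
  1.8 M_A + 3.6 M_B = 1365
Solving the pair gives M_A = 217.8 kip·ft and M_B = 270.3 kip·ft (hogging).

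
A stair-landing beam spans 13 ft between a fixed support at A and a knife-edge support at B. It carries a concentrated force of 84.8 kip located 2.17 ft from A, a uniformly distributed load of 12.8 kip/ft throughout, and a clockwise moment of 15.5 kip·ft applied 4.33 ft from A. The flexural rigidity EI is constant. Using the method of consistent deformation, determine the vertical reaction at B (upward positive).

R_B = 66.74 kip

Release the roller at B. Primary structure: cantilever fixed at A.
Deflection at B on the released cantilever, summing each load's contribution:
  point load 84.8 at a = 2.17: Pa²(3L − a)/(6EI) = 2451/EI
  UDL 12.8: wL⁴/(8EI) = 45698/EI
  clockwise couple 15.5 at a = 4.33: M₀a(2L − a)/(2EI) = 727.2/EI
  δ_0 = 48876/EI
Tip deflection under a unit load at B: L³/(3EI) = 732.3/EI.
Compatibility at B: δ_0 − R_B·δ_{BB} = 0, so R_B = 48876/732.3 = 66.74 kip.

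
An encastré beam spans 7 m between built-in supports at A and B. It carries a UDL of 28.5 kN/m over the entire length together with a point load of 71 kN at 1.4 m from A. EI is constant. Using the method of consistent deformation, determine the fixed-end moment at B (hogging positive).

M_B = 132.3 kN·m

Take the two fixed-end moments M_A, M_B as redundants; the released structure is the simple span AB.
Simple-span end rotations at A and B under the given loads:
  at A: UDL 28.5: wL³/(24EI) = 407.3/EI
  at B: UDL 28.5: wL³/(24EI) = 407.3/EI
  at A: point load 71 at a = 1.4: Pab(L + b)/(6LEI) = 167/EI
  at B: point load 71 at a = 1.4: Pab(L + a)/(6LEI) = 111.3/EI
  θ_A0 = 574.3/EI,  θ_B0 = 518.6/EI
Flexibility coefficients: a unit moment at one end gives L/(3EI) there and L/(6EI) at the far end, so f₁₁ = f₂₂ = 2.333/EI and f₁₂ = f₂₁ = 1.167/EI.
Compatibility — zero rotation at each built-in end:
  2.333 M_A + 1.167 M_B = 574.3
  1.167 M_A + 2.333 M_B = 518.6
Solving the pair gives M_A = 180 kN·m and M_B = 132.3 kN·m (hogging).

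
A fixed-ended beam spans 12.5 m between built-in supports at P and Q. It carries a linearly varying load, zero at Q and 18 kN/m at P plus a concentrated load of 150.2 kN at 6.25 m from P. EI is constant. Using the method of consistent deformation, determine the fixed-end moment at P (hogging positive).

M_P = 375.3 kN·m

Take the two fixed-end moments M_P, M_Q as redundants; the released structure is the simple span PQ.
Simple-span end rotations at P and Q under the given loads:
  at P: triangular load, peak 18: w₀L³/(45EI) = 781.2/EI
  at Q: triangular load, peak 18: 7w₀L³/(360EI) = 683.6/EI
  at P: point load 150.2 at a = 6.25: Pab(L + b)/(6LEI) = 1467/EI
  at Q: point load 150.2 at a = 6.25: Pab(L + a)/(6LEI) = 1467/EI
  θ_P0 = 2248/EI,  θ_Q0 = 2150/EI
Flexibility coefficients: a unit moment at one end gives L/(3EI) there and L/(6EI) at the far end, so f₁₁ = f₂₂ = 4.167/EI and f₁₂ = f₂₁ = 2.083/EI.
Compatibility — zero rotation at each built-in end:
  4.167 M_P + 2.083 M_Q = 2248
  2.083 M_P + 4.167 M_Q = 2150
Solving the pair gives M_P = 375.3 kN·m and M_Q = 328.4 kN·m (hogging).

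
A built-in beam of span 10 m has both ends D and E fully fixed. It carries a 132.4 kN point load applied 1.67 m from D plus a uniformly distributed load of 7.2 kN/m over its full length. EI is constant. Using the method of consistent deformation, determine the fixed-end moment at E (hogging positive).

M_E = 90.76 kN·m

Take the two fixed-end moments M_D, M_E as redundants; the released structure is the simple span DE.
Simple-span end rotations at D and E under the given loads:
  at D: point load 132.4 at a = 1.67: Pab(L + b)/(6LEI) = 562.7/EI
  at E: point load 132.4 at a = 1.67: Pab(L + a)/(6LEI) = 358.2/EI
  at D: UDL 7.2: wL³/(24EI) = 300/EI
  at E: UDL 7.2: wL³/(24EI) = 300/EI
  θ_D0 = 862.7/EI,  θ_E0 = 658.2/EI
Flexibility coefficients: a unit moment at one end gives L/(3EI) there and L/(6EI) at the far end, so f₁₁ = f₂₂ = 3.333/EI and f₁₂ = f₂₁ = 1.667/EI.
Compatibility — zero rotation at each built-in end:
  3.333 M_D + 1.667 M_E = 862.7
  1.667 M_D + 3.333 M_E = 658.2
Solving the pair gives M_D = 213.4 kN·m and M_E = 90.76 kN·m (hogging).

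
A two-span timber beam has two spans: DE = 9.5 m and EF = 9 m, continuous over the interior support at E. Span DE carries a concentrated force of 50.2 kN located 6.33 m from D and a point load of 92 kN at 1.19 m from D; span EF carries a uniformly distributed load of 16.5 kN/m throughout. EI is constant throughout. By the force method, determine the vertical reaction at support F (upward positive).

Release continuity at E by inserting a hinge; the redundant is the internal moment M_E. The primary structure is two simply-supported spans DE and EF.
Discontinuity in slope at E on the released structure — sum the simple-span end rotations:
  span DE: point load 50.2 at a = 6.33: Pab(L + a)/(6LEI) = 279.8/EI
  span DE: point load 92 at a = 1.19: Pab(L + a)/(6LEI) = 170.6/EI
  span EF: UDL 16.5: wL³/(24EI) = 501.2/EI
  relative rotation θ_0 = (450.4 + 501.2)/EI = 951.6/EI
A unit hogging moment at E produces rotation L₁/(3EI) + L₂/(3EI) = 6.167/EI.
Compatibility: M_E·(L₁+L₂)/(3EI) = θ_0, giving M_E = 154.3 kN·m (hogging).
Span EF, ΣM about F: R_E^{EF}·9 = 668.2 + 154.3, so R_E^{EF} = 91.4 kN and R_F = 148.5 − 91.4 = 57.1 kN.

R_F = 57.1 kN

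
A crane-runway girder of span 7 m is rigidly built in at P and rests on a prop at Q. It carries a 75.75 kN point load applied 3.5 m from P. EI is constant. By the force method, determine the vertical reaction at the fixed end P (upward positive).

R_P = 52.08 kN

Take the reaction at Q as the redundant and release it; the primary structure is a cantilever fixed at P.
Downward deflection at the released point Q due to the loads:
  point load 75.75 at a = 3.5: Pa²(3L − a)/(6EI) = 2706/EI
Flexibility coefficient — unit upward force at Q: δ_{QQ} = L³/(3EI) = 114.3/EI.
The prop prevents deflection at Q: R_Q = δ_0/δ_{QQ} = 2706/114.3 = 23.67 kN.
Vertical equilibrium: R_P = ΣP − R_Q = 75.75 − 23.67 = 52.08 kN.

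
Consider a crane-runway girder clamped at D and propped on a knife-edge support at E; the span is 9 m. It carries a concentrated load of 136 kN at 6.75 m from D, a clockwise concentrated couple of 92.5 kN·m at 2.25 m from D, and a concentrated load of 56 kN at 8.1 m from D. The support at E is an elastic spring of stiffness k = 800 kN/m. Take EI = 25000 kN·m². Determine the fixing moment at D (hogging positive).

M_D = 344.2 kN·m

Release the roller at E. Primary structure: cantilever fixed at D.
Deflection at E on the released cantilever, summing each load's contribution:
  point load 136 at a = 6.75: Pa²(3L − a)/(6EI) = 20913/EI
  clockwise couple 92.5 at a = 2.25: M₀a(2L − a)/(2EI) = 1639/EI
  point load 56 at a = 8.1: Pa²(3L − a)/(6EI) = 11574/EI
  δ_0 = 34126/EI
Flexibility coefficient — unit upward force at E: δ_{EE} = L³/(3EI) = 243/EI.
With EI = 25000 kN·m²: δ_0 = 1.365 m and δ_{EE} = 0.00972 m/kN.
Compatibility — the spring shortens by R_E/k under the reaction it provides: δ_0 − R_E·δ_{EE} = R_E/k. With 1/k = 0.00125 m/kN, R_E = δ_0 / (δ_{EE} + 1/k) = 1.365 / (0.00972 + 0.00125) = 124.4 kN.
Moment equilibrium about D: M_D = Σ(load moments about D) − R_E·L = 1464 − 124.4×9 = 344.2 kN·m.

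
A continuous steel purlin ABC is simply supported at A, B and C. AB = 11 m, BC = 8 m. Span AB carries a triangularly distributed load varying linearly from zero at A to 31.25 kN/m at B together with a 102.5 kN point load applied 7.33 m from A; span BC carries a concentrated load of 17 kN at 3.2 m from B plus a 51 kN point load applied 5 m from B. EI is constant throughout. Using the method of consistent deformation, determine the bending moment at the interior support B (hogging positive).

M_B = 305.5 kN·m

Take M_B as the redundant. Released structure: two simple spans AB and BC with a hinge at B.
Discontinuity in slope at B on the released structure — sum the simple-span end rotations:
  span AB: triangular load, peak 31.25: w₀L³/(45EI) = 924.3/EI
  span AB: point load 102.5 at a = 7.33: Pab(L + a)/(6LEI) = 765.8/EI
  span BC: point load 17 at a = 3.2: Pab(L + b)/(6LEI) = 69.63/EI
  span BC: point load 51 at a = 5: Pab(L + b)/(6LEI) = 175.3/EI
  relative rotation θ_0 = (1690 + 244.9)/EI = 1935/EI
A unit hogging moment at B produces rotation L₁/(3EI) + L₂/(3EI) = 6.333/EI.
Compatibility: M_B·(L₁+L₂)/(3EI) = θ_0, giving M_B = 305.5 kN·m (hogging).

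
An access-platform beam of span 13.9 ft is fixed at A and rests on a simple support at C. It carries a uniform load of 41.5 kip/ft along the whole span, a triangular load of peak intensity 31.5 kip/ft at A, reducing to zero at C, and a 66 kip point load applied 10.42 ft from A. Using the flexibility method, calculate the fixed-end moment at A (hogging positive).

Remove the prop at C; the released (primary) structure is a cantilever built in at A.
Downward deflection at the released point C due to the loads:
  UDL 41.5: wL⁴/(8EI) = 193650/EI
  triangular load, peak 31.5 at the fixed end: w₀L⁴/(30EI) = 39197/EI
  point load 66 at a = 10.42: Pa²(3L − a)/(6EI) = 37359/EI
  δ_0 = 270205/EI
Flexibility coefficient — unit upward force at C: δ_{CC} = L³/(3EI) = 895.2/EI.
The prop prevents deflection at C: R_C = δ_0/δ_{CC} = 270205/895.2 = 301.8 kip.
Moment equilibrium about A: M_A = Σ(load moments about A) − R_C·L = 5711 − 301.8×13.9 = 1516 kip·ft.

M_A = 1516 kip·ft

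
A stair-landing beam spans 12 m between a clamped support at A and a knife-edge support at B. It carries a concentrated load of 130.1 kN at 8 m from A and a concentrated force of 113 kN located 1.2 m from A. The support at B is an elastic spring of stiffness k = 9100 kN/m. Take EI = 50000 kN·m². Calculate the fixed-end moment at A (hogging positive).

Release the roller at B. Primary structure: cantilever fixed at A.
Deflection at B on the released cantilever, summing each load's contribution:
  point load 130.1 at a = 8: Pa²(3L − a)/(6EI) = 38857/EI
  point load 113 at a = 1.2: Pa²(3L − a)/(6EI) = 943.8/EI
  δ_0 = 39800/EI
Tip deflection under a unit load at B: L³/(3EI) = 576/EI.
With EI = 50000 kN·m²: δ_0 = 0.79601 m and δ_{BB} = 0.01152 m/kN.
Compatibility — the spring shortens by R_B/k under the reaction it provides: δ_0 − R_B·δ_{BB} = R_B/k. With 1/k = 0.00011 m/kN, R_B = δ_0 / (δ_{BB} + 1/k) = 0.79601 / (0.01152 + 0.00011) = 68.44 kN.
Moment equilibrium about A: M_A = Σ(load moments about A) − R_B·L = 1176 − 68.44×12 = 355.1 kN·m.

M_A = 355.1 kN·m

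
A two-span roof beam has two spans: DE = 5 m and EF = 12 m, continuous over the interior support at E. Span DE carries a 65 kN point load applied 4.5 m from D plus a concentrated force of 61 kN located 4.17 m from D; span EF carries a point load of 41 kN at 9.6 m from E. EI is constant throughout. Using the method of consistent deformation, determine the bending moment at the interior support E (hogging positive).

M_E = 52.9 kN·m

Release continuity at E by inserting a hinge; the redundant is the internal moment M_E. The primary structure is two simply-supported spans DE and EF.
End slopes at the hinge E, treating each span as simply supported:
  span DE: point load 65 at a = 4.5: Pab(L + a)/(6LEI) = 46.31/EI
  span DE: point load 61 at a = 4.17: Pab(L + a)/(6LEI) = 64.53/EI
  span EF: point load 41 at a = 9.6: Pab(L + b)/(6LEI) = 188.9/EI
  relative rotation θ_0 = (110.8 + 188.9)/EI = 299.8/EI
A unit hogging moment at E produces rotation L₁/(3EI) + L₂/(3EI) = 5.667/EI.
Compatibility: M_E·(L₁+L₂)/(3EI) = θ_0, giving M_E = 52.9 kN·m (hogging).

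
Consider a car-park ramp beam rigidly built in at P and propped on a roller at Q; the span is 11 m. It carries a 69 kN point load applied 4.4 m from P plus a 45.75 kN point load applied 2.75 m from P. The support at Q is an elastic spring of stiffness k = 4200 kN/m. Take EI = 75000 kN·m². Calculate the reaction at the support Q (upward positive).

Remove the prop at Q; the released (primary) structure is a cantilever built in at P.
Deflection at Q on the released cantilever, summing each load's contribution:
  point load 69 at a = 4.4: Pa²(3L − a)/(6EI) = 6368/EI
  point load 45.75 at a = 2.75: Pa²(3L − a)/(6EI) = 1744/EI
  δ_0 = 8112/EI
Flexibility coefficient — unit upward force at Q: δ_{QQ} = L³/(3EI) = 443.7/EI.
With EI = 75000 kN·m²: δ_0 = 0.10816 m and δ_{QQ} = 0.005916 m/kN.
Compatibility — the spring shortens by R_Q/k under the reaction it provides: δ_0 − R_Q·δ_{QQ} = R_Q/k. With 1/k = 0.000238 m/kN, R_Q = δ_0 / (δ_{QQ} + 1/k) = 0.10816 / (0.005916 + 0.000238) = 17.58 kN.

R_Q = 17.58 kN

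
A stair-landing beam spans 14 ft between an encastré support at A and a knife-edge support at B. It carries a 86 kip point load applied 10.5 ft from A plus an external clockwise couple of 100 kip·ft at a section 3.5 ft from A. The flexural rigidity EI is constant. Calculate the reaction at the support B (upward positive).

R_B = 59.11 kip

Choose R_B as the redundant. The primary structure is the cantilever fixed at A.
Primary-structure tip deflection at B by superposition:
  point load 86 at a = 10.5: Pa²(3L − a)/(6EI) = 49778/EI
  clockwise couple 100 at a = 3.5: M₀a(2L − a)/(2EI) = 4288/EI
  δ_0 = 54065/EI
Flexibility coefficient — unit upward force at B: δ_{BB} = L³/(3EI) = 914.7/EI.
The prop prevents deflection at B: R_B = δ_0/δ_{BB} = 54065/914.7 = 59.11 kip.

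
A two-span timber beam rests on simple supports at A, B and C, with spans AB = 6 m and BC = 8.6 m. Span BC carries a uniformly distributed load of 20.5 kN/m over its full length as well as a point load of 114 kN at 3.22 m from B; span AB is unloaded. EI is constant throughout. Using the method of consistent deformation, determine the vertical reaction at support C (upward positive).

Take M_B as the redundant. Released structure: two simple spans AB and BC with a hinge at B.
Rotations at B on the released spans (each span's end-slope, ×1/EI):
  span BC: UDL 20.5: wL³/(24EI) = 543.3/EI
  span BC: point load 114 at a = 3.22: Pab(L + b)/(6LEI) = 535.1/EI
  relative rotation θ_0 = (0 + 1078)/EI = 1078/EI
A unit hogging moment at B produces rotation L₁/(3EI) + L₂/(3EI) = 4.867/EI.
Slope continuity at B: θ_0 = M_B·4.867/EI, so M_B = 1078/4.867 = 221.6 kN·m (hogging).
Span BC, ΣM about C: R_B^{BC}·8.6 = 1371 + 221.6, so R_B^{BC} = 185.2 kN and R_C = 290.3 − 185.2 = 105.1 kN.

R_C = 105.1 kN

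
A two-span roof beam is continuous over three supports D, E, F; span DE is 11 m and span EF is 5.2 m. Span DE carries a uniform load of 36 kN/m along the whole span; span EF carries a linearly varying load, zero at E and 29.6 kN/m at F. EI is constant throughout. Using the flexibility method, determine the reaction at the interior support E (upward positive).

R_E = 332.6 kN

Take M_E as the redundant. Released structure: two simple spans DE and EF with a hinge at E.
Discontinuity in slope at E on the released structure — sum the simple-span end rotations:
  span DE: UDL 36: wL³/(24EI) = 1996/EI
  span EF: triangular load, peak 29.6: 7w₀L³/(360EI) = 80.93/EI
  relative rotation θ_0 = (1996 + 80.93)/EI = 2077/EI
A unit hogging moment at E produces rotation L₁/(3EI) + L₂/(3EI) = 5.4/EI.
Compatibility: M_E·(L₁+L₂)/(3EI) = θ_0, giving M_E = 384.7 kN·m (hogging).
Span DE, ΣM about D with M_E applied at E: R_E^{DE}·11 = 2178 + 384.7, so R_E^{DE} = 233 kN and R_D = 396 − 233 = 163 kN.
Span EF, ΣM about F: R_E^{EF}·5.2 = 133.4 + 384.7, so R_E^{EF} = 99.64 kN and R_F = 76.96 − 99.64 = -22.68 kN.
R_E = 233 + 99.64 = 332.6 kN.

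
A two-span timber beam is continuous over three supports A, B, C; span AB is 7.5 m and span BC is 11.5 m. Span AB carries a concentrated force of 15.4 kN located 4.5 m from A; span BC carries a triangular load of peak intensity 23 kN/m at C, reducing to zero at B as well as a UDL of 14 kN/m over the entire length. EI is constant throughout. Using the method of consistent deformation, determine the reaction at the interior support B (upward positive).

R_B = 190.3 kN

Take M_B as the redundant. Released structure: two simple spans AB and BC with a hinge at B.
Rotations at B on the released spans (each span's end-slope, ×1/EI):
  span AB: point load 15.4 at a = 4.5: Pab(L + a)/(6LEI) = 55.44/EI
  span BC: triangular load, peak 23: 7w₀L³/(360EI) = 680.2/EI
  span BC: UDL 14: wL³/(24EI) = 887.2/EI
  relative rotation θ_0 = (55.44 + 1567)/EI = 1623/EI
A unit hogging moment at B produces rotation L₁/(3EI) + L₂/(3EI) = 6.333/EI.
Compatibility: M_B·(L₁+L₂)/(3EI) = θ_0, giving M_B = 256.2 kN·m (hogging).
Span AB, ΣM about A with M_B applied at B: R_B^{AB}·7.5 = 69.3 + 256.2, so R_B^{AB} = 43.4 kN and R_A = 15.4 − 43.4 = -28 kN.
Span BC, ΣM about C: R_B^{BC}·11.5 = 1433 + 256.2, so R_B^{BC} = 146.9 kN and R_C = 293.2 − 146.9 = 146.4 kN.
R_B = 43.4 + 146.9 = 190.3 kN.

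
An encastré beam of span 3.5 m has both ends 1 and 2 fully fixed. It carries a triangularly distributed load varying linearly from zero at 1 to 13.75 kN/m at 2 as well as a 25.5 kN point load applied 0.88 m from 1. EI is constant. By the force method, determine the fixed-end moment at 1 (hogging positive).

M_1 = 18.19 kN·m

Take the two fixed-end moments M_1, M_2 as redundants; the released structure is the simple span 12.
End rotations of the released simple span under the applied load (×1/EI):
  at 1: triangular load, peak 13.75: 7w₀L³/(360EI) = 11.46/EI
  at 2: triangular load, peak 13.75: w₀L³/(45EI) = 13.1/EI
  at 1: point load 25.5 at a = 0.88: Pab(L + b)/(6LEI) = 17.13/EI
  at 2: point load 25.5 at a = 0.88: Pab(L + a)/(6LEI) = 12.26/EI
  θ_10 = 28.6/EI,  θ_20 = 25.36/EI
Flexibility coefficients: a unit moment at one end gives L/(3EI) there and L/(6EI) at the far end, so f₁₁ = f₂₂ = 1.167/EI and f₁₂ = f₂₁ = 0.5833/EI.
Compatibility — zero rotation at each built-in end:
  1.167 M_1 + 0.5833 M_2 = 28.6
  0.5833 M_1 + 1.167 M_2 = 25.36
Solving the pair gives M_1 = 18.19 kN·m and M_2 = 12.65 kN·m (hogging).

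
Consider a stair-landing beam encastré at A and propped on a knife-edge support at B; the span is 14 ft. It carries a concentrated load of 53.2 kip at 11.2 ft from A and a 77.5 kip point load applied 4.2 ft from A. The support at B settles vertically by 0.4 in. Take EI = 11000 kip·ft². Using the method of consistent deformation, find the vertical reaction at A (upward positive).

R_A = 84.23 kip

Remove the prop at B; the released (primary) structure is a cantilever built in at A.
Primary-structure tip deflection at B by superposition:
  point load 53.2 at a = 11.2: Pa²(3L − a)/(6EI) = 34257/EI
  point load 77.5 at a = 4.2: Pa²(3L − a)/(6EI) = 8613/EI
  δ_0 = 42870/EI
Tip deflection under a unit load at B: L³/(3EI) = 914.7/EI.
With EI = 11000 kip·ft²: δ_0 = 3.8972 ft and δ_{BB} = 0.083152 ft/kip.
Compatibility — the beam at B must follow the support down by 0.03333 ft: δ_0 − R_B·δ_{BB} = 0.03333, so R_B = (3.8972 − 0.03333)/0.083152 = 46.47 kip.
Vertical equilibrium: R_A = ΣP − R_B = 130.7 − 46.47 = 84.23 kip.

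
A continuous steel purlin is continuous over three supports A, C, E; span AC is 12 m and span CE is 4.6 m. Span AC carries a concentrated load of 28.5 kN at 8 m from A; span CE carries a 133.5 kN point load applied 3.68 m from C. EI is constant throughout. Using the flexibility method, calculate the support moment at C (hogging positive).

Release continuity at C by inserting a hinge; the redundant is the internal moment M_C. The primary structure is two simply-supported spans AC and CE.
End slopes at the hinge C, treating each span as simply supported:
  span AC: point load 28.5 at a = 8: Pab(L + a)/(6LEI) = 253.3/EI
  span CE: point load 133.5 at a = 3.68: Pab(L + b)/(6LEI) = 90.4/EI
  relative rotation θ_0 = (253.3 + 90.4)/EI = 343.7/EI
A unit hogging moment at C produces rotation L₁/(3EI) + L₂/(3EI) = 5.533/EI.
Compatibility: M_C·(L₁+L₂)/(3EI) = θ_0, giving M_C = 62.12 kN·m (hogging).

M_C = 62.12 kN·m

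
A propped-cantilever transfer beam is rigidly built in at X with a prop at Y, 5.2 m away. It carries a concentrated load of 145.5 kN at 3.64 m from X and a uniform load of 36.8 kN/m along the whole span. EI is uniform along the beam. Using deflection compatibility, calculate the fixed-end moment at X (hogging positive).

Choose R_Y as the redundant. The primary structure is the cantilever fixed at X.
Deflection at Y on the released cantilever, summing each load's contribution:
  point load 145.5 at a = 3.64: Pa²(3L − a)/(6EI) = 3843/EI
  UDL 36.8: wL⁴/(8EI) = 3363/EI
  δ_0 = 7206/EI
Tip deflection under a unit load at Y: L³/(3EI) = 46.87/EI.
Compatibility at Y: δ_0 − R_Y·δ_{YY} = 0, so R_Y = 7206/46.87 = 153.7 kN.
Moment equilibrium about X: M_X = Σ(load moments about X) − R_Y·L = 1027 − 153.7×5.2 = 227.7 kN·m.

M_X = 227.7 kN·m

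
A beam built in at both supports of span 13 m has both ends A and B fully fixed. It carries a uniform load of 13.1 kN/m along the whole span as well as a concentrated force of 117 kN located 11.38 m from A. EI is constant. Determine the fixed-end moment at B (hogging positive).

Release both end moments; the primary structure is a simply-supported span AB with redundants M_A and M_B.
Simple-span end rotations at A and B under the given loads:
  at A: UDL 13.1: wL³/(24EI) = 1199/EI
  at B: UDL 13.1: wL³/(24EI) = 1199/EI
  at A: point load 117 at a = 11.38: Pab(L + b)/(6LEI) = 404.3/EI
  at B: point load 117 at a = 11.38: Pab(L + a)/(6LEI) = 674.2/EI
  θ_A0 = 1603/EI,  θ_B0 = 1873/EI
Flexibility coefficients: a unit moment at one end gives L/(3EI) there and L/(6EI) at the far end, so f₁₁ = f₂₂ = 4.333/EI and f₁₂ = f₂₁ = 2.167/EI.
Compatibility — zero rotation at each built-in end:
  4.333 M_A + 2.167 M_B = 1603
  2.167 M_A + 4.333 M_B = 1873
Solving the pair gives M_A = 205.2 kN·m and M_B = 329.7 kN·m (hogging).

M_B = 329.7 kN·m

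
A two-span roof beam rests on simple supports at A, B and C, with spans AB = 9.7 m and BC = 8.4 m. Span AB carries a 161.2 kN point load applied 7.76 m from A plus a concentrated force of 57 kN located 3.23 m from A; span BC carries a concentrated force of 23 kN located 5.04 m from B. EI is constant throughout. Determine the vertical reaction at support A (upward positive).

R_A = 51.74 kN

Insert a hinge at B; M_B is the redundant, and each span becomes simply supported.
Rotations at B on the released spans (each span's end-slope, ×1/EI):
  span AB: point load 161.2 at a = 7.76: Pab(L + a)/(6LEI) = 728/EI
  span AB: point load 57 at a = 3.23: Pab(L + a)/(6LEI) = 264.6/EI
  span BC: point load 23 at a = 5.04: Pab(L + b)/(6LEI) = 90.88/EI
  relative rotation θ_0 = (992.7 + 90.88)/EI = 1084/EI
A unit hogging moment at B produces rotation L₁/(3EI) + L₂/(3EI) = 6.033/EI.
Slope continuity at B: θ_0 = M_B·6.033/EI, so M_B = 1084/6.033 = 179.6 kN·m (hogging).
Span AB, ΣM about A with M_B applied at B: R_B^{AB}·9.7 = 1435 + 179.6, so R_B^{AB} = 166.5 kN and R_A = 218.2 − 166.5 = 51.74 kN.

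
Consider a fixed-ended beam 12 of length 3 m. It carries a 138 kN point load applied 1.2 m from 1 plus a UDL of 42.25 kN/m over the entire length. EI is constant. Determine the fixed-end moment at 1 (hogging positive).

Take the two fixed-end moments M_1, M_2 as redundants; the released structure is the simple span 12.
Simple-span end rotations at 1 and 2 under the given loads:
  at 1: point load 138 at a = 1.2: Pab(L + b)/(6LEI) = 79.49/EI
  at 2: point load 138 at a = 1.2: Pab(L + a)/(6LEI) = 69.55/EI
  at 1: UDL 42.25: wL³/(24EI) = 47.53/EI
  at 2: UDL 42.25: wL³/(24EI) = 47.53/EI
  θ_10 = 127/EI,  θ_20 = 117.1/EI
Flexibility coefficients: a unit moment at one end gives L/(3EI) there and L/(6EI) at the far end, so f₁₁ = f₂₂ = 1/EI and f₁₂ = f₂₁ = 0.5/EI.
Compatibility — zero rotation at each built-in end:
  1 M_1 + 0.5 M_2 = 127
  0.5 M_1 + 1 M_2 = 117.1
Solving the pair gives M_1 = 91.3 kN·m and M_2 = 71.43 kN·m (hogging).

M_1 = 91.3 kN·m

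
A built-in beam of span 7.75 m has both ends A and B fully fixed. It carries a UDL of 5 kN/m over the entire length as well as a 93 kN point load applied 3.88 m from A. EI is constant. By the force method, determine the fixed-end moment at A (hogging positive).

Release both end moments; the primary structure is a simply-supported span AB with redundants M_A and M_B.
End rotations of the released simple span under the applied load (×1/EI):
  at A: UDL 5: wL³/(24EI) = 96.98/EI
  at B: UDL 5: wL³/(24EI) = 96.98/EI
  at A: point load 93 at a = 3.88: Pab(L + b)/(6LEI) = 349/EI
  at B: point load 93 at a = 3.88: Pab(L + a)/(6LEI) = 349.3/EI
  θ_A0 = 445.9/EI,  θ_B0 = 446.2/EI
Flexibility coefficients: a unit moment at one end gives L/(3EI) there and L/(6EI) at the far end, so f₁₁ = f₂₂ = 2.583/EI and f₁₂ = f₂₁ = 1.292/EI.
Compatibility — zero rotation at each built-in end:
  2.583 M_A + 1.292 M_B = 445.9
  1.292 M_A + 2.583 M_B = 446.2
Solving the pair gives M_A = 115 kN·m and M_B = 115.2 kN·m (hogging).

M_A = 115 kN·m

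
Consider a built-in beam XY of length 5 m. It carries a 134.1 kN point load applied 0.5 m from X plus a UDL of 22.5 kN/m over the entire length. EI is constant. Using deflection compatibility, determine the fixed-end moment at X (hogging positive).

M_X = 101.2 kN·m

Release both end moments; the primary structure is a simply-supported span XY with redundants M_X and M_Y.
End rotations of the released simple span under the applied load (×1/EI):
  at X: point load 134.1 at a = 0.5: Pab(L + b)/(6LEI) = 95.55/EI
  at Y: point load 134.1 at a = 0.5: Pab(L + a)/(6LEI) = 55.32/EI
  at X: UDL 22.5: wL³/(24EI) = 117.2/EI
  at Y: UDL 22.5: wL³/(24EI) = 117.2/EI
  θ_X0 = 212.7/EI,  θ_Y0 = 172.5/EI
Flexibility coefficients: a unit moment at one end gives L/(3EI) there and L/(6EI) at the far end, so f₁₁ = f₂₂ = 1.667/EI and f₁₂ = f₂₁ = 0.8333/EI.
Compatibility — zero rotation at each built-in end:
  1.667 M_X + 0.8333 M_Y = 212.7
  0.8333 M_X + 1.667 M_Y = 172.5
Solving the pair gives M_X = 101.2 kN·m and M_Y = 52.91 kN·m (hogging).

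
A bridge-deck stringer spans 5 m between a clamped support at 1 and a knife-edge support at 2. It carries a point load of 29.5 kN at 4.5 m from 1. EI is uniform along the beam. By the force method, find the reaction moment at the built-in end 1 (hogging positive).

Remove the prop at 2; the released (primary) structure is a cantilever built in at 1.
Free-end deflection of the primary structure under the applied loading (downward +):
  point load 29.5 at a = 4.5: Pa²(3L − a)/(6EI) = 1045/EI
Flexibility coefficient — unit upward force at 2: δ_{22} = L³/(3EI) = 41.67/EI.
Compatibility at 2: δ_0 − R_2·δ_{22} = 0, so R_2 = 1045/41.67 = 25.09 kN.
Moment equilibrium about 1: M_1 = Σ(load moments about 1) − R_2·L = 132.8 − 25.09×5 = 7.301 kN·m.

M_1 = 7.301 kN·m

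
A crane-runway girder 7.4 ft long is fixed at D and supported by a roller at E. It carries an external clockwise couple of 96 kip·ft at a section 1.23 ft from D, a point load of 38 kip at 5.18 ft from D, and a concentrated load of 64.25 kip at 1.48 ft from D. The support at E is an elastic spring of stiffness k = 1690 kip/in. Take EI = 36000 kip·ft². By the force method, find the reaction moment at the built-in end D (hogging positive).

Choose R_E as the redundant. The primary structure is the cantilever fixed at D.
Deflection at E on the released cantilever, summing each load's contribution:
  clockwise couple 96 at a = 1.23: M₀a(2L − a)/(2EI) = 801.2/EI
  point load 38 at a = 5.18: Pa²(3L − a)/(6EI) = 2892/EI
  point load 64.25 at a = 1.48: Pa²(3L − a)/(6EI) = 486/EI
  δ_0 = 4180/EI
Tip deflection under a unit load at E: L³/(3EI) = 135.1/EI.
With EI = 36000 kip·ft²: δ_0 = 0.1161 ft and δ_{EE} = 0.003752 ft/kip.
Compatibility — the spring shortens by R_E/k under the reaction it provides: δ_0 − R_E·δ_{EE} = R_E/k. With 1/k = 1/(1690×12) ft/kip = 0.000049 ft/kip, R_E = δ_0 / (δ_{EE} + 1/k) = 0.1161 / (0.003752 + 0.000049) = 30.54 kip.
Moment equilibrium about D: M_D = Σ(load moments about D) − R_E·L = 387.9 − 30.54×7.4 = 161.9 kip·ft.

M_D = 161.9 kip·ft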